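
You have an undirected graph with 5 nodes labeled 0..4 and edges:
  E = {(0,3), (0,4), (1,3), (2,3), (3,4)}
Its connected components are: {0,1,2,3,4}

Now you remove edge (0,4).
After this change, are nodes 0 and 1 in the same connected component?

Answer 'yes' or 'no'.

Initial components: {0,1,2,3,4}
Removing edge (0,4): not a bridge — component count unchanged at 1.
New components: {0,1,2,3,4}
Are 0 and 1 in the same component? yes

Answer: yes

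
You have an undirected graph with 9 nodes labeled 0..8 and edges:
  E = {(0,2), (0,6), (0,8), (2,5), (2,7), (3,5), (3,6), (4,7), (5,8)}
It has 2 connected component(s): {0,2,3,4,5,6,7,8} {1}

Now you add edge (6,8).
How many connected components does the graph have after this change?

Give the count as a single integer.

Answer: 2

Derivation:
Initial component count: 2
Add (6,8): endpoints already in same component. Count unchanged: 2.
New component count: 2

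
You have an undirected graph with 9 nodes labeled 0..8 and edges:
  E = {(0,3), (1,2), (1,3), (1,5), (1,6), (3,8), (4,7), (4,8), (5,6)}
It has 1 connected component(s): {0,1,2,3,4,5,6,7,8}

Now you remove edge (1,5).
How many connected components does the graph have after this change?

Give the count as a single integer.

Initial component count: 1
Remove (1,5): not a bridge. Count unchanged: 1.
  After removal, components: {0,1,2,3,4,5,6,7,8}
New component count: 1

Answer: 1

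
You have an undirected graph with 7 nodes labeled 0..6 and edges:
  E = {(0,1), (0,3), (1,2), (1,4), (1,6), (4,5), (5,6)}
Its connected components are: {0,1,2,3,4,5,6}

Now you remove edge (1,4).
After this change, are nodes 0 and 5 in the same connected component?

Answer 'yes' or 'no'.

Initial components: {0,1,2,3,4,5,6}
Removing edge (1,4): not a bridge — component count unchanged at 1.
New components: {0,1,2,3,4,5,6}
Are 0 and 5 in the same component? yes

Answer: yes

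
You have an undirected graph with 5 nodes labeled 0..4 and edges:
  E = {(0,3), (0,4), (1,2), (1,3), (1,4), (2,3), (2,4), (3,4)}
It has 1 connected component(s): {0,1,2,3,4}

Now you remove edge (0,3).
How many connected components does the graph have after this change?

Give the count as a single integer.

Answer: 1

Derivation:
Initial component count: 1
Remove (0,3): not a bridge. Count unchanged: 1.
  After removal, components: {0,1,2,3,4}
New component count: 1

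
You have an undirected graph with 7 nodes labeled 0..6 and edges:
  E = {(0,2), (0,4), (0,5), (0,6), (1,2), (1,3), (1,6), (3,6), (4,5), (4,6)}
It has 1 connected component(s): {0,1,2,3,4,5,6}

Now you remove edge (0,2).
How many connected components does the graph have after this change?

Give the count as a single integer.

Initial component count: 1
Remove (0,2): not a bridge. Count unchanged: 1.
  After removal, components: {0,1,2,3,4,5,6}
New component count: 1

Answer: 1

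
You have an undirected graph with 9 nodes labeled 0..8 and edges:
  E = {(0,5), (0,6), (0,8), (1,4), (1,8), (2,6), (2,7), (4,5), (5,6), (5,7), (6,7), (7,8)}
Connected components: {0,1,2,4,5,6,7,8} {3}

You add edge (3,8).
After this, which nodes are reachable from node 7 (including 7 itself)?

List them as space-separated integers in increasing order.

Answer: 0 1 2 3 4 5 6 7 8

Derivation:
Before: nodes reachable from 7: {0,1,2,4,5,6,7,8}
Adding (3,8): merges 7's component with another. Reachability grows.
After: nodes reachable from 7: {0,1,2,3,4,5,6,7,8}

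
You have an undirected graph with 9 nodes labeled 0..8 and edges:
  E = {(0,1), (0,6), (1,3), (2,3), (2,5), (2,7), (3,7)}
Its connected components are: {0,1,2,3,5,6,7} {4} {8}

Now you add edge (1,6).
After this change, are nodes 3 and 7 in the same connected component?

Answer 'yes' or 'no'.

Answer: yes

Derivation:
Initial components: {0,1,2,3,5,6,7} {4} {8}
Adding edge (1,6): both already in same component {0,1,2,3,5,6,7}. No change.
New components: {0,1,2,3,5,6,7} {4} {8}
Are 3 and 7 in the same component? yes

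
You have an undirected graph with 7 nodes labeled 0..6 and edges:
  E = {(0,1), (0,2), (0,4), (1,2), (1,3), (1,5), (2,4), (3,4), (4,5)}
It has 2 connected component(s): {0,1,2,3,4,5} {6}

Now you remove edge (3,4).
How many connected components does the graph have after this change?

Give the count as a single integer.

Answer: 2

Derivation:
Initial component count: 2
Remove (3,4): not a bridge. Count unchanged: 2.
  After removal, components: {0,1,2,3,4,5} {6}
New component count: 2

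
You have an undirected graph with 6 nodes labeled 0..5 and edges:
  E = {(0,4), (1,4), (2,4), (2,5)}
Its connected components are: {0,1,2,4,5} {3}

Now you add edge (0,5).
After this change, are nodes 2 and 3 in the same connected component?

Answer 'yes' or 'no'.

Answer: no

Derivation:
Initial components: {0,1,2,4,5} {3}
Adding edge (0,5): both already in same component {0,1,2,4,5}. No change.
New components: {0,1,2,4,5} {3}
Are 2 and 3 in the same component? no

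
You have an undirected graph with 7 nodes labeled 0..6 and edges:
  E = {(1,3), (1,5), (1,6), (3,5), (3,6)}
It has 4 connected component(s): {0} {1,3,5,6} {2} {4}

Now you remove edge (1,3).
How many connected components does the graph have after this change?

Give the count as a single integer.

Initial component count: 4
Remove (1,3): not a bridge. Count unchanged: 4.
  After removal, components: {0} {1,3,5,6} {2} {4}
New component count: 4

Answer: 4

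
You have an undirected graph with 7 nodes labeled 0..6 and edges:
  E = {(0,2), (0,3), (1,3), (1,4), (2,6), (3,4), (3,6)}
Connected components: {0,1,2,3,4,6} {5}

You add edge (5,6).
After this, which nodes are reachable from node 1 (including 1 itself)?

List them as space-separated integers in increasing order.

Before: nodes reachable from 1: {0,1,2,3,4,6}
Adding (5,6): merges 1's component with another. Reachability grows.
After: nodes reachable from 1: {0,1,2,3,4,5,6}

Answer: 0 1 2 3 4 5 6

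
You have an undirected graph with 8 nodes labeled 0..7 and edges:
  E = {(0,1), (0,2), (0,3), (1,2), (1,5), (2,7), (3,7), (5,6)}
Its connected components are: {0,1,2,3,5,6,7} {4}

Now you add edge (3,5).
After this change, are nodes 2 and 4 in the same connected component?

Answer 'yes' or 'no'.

Initial components: {0,1,2,3,5,6,7} {4}
Adding edge (3,5): both already in same component {0,1,2,3,5,6,7}. No change.
New components: {0,1,2,3,5,6,7} {4}
Are 2 and 4 in the same component? no

Answer: no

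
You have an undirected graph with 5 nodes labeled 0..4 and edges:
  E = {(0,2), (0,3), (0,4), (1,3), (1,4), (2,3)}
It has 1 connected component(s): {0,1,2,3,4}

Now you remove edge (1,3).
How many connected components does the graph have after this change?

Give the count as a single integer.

Answer: 1

Derivation:
Initial component count: 1
Remove (1,3): not a bridge. Count unchanged: 1.
  After removal, components: {0,1,2,3,4}
New component count: 1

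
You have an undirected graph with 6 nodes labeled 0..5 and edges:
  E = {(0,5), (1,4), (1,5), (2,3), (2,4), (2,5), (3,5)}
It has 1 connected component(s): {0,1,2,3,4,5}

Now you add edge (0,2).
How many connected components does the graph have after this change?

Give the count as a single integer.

Initial component count: 1
Add (0,2): endpoints already in same component. Count unchanged: 1.
New component count: 1

Answer: 1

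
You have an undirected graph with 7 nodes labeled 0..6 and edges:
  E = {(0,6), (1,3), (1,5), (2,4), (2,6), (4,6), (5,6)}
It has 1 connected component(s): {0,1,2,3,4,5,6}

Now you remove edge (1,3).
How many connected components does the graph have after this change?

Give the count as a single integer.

Initial component count: 1
Remove (1,3): it was a bridge. Count increases: 1 -> 2.
  After removal, components: {0,1,2,4,5,6} {3}
New component count: 2

Answer: 2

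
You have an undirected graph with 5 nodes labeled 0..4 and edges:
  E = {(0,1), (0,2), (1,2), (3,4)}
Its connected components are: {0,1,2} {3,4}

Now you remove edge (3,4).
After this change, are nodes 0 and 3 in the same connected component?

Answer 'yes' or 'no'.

Answer: no

Derivation:
Initial components: {0,1,2} {3,4}
Removing edge (3,4): it was a bridge — component count 2 -> 3.
New components: {0,1,2} {3} {4}
Are 0 and 3 in the same component? no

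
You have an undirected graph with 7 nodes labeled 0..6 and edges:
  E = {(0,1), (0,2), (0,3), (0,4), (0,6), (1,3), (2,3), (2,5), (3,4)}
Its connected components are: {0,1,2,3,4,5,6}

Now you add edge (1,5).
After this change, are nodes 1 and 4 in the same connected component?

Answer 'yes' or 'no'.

Answer: yes

Derivation:
Initial components: {0,1,2,3,4,5,6}
Adding edge (1,5): both already in same component {0,1,2,3,4,5,6}. No change.
New components: {0,1,2,3,4,5,6}
Are 1 and 4 in the same component? yes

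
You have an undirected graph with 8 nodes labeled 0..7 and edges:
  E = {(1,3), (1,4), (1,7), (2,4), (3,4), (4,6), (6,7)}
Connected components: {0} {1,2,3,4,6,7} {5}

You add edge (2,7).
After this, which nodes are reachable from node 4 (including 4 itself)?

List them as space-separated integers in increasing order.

Answer: 1 2 3 4 6 7

Derivation:
Before: nodes reachable from 4: {1,2,3,4,6,7}
Adding (2,7): both endpoints already in same component. Reachability from 4 unchanged.
After: nodes reachable from 4: {1,2,3,4,6,7}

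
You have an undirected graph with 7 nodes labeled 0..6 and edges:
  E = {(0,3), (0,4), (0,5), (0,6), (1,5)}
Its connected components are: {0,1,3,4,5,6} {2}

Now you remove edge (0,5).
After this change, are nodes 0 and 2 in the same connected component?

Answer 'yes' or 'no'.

Answer: no

Derivation:
Initial components: {0,1,3,4,5,6} {2}
Removing edge (0,5): it was a bridge — component count 2 -> 3.
New components: {0,3,4,6} {1,5} {2}
Are 0 and 2 in the same component? no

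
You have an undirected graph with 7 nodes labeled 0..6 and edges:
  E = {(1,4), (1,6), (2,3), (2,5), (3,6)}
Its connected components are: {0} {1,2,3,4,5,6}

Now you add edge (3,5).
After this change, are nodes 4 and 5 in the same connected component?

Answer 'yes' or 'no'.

Answer: yes

Derivation:
Initial components: {0} {1,2,3,4,5,6}
Adding edge (3,5): both already in same component {1,2,3,4,5,6}. No change.
New components: {0} {1,2,3,4,5,6}
Are 4 and 5 in the same component? yes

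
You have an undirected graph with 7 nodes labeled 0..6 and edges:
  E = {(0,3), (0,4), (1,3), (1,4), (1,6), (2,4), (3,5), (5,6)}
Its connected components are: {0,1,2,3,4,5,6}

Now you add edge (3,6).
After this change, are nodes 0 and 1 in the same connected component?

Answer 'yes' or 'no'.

Answer: yes

Derivation:
Initial components: {0,1,2,3,4,5,6}
Adding edge (3,6): both already in same component {0,1,2,3,4,5,6}. No change.
New components: {0,1,2,3,4,5,6}
Are 0 and 1 in the same component? yes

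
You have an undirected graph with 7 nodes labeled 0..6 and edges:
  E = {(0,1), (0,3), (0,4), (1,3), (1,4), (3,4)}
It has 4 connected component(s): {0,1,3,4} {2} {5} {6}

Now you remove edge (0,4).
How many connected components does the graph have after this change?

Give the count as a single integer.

Answer: 4

Derivation:
Initial component count: 4
Remove (0,4): not a bridge. Count unchanged: 4.
  After removal, components: {0,1,3,4} {2} {5} {6}
New component count: 4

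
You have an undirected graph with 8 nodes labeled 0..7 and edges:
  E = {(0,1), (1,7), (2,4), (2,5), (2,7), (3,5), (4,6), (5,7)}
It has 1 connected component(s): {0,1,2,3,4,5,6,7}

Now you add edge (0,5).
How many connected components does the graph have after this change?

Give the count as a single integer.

Answer: 1

Derivation:
Initial component count: 1
Add (0,5): endpoints already in same component. Count unchanged: 1.
New component count: 1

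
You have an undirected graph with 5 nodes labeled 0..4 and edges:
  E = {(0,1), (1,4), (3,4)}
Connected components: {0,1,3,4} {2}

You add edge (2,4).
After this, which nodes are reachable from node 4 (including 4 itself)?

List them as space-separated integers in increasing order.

Answer: 0 1 2 3 4

Derivation:
Before: nodes reachable from 4: {0,1,3,4}
Adding (2,4): merges 4's component with another. Reachability grows.
After: nodes reachable from 4: {0,1,2,3,4}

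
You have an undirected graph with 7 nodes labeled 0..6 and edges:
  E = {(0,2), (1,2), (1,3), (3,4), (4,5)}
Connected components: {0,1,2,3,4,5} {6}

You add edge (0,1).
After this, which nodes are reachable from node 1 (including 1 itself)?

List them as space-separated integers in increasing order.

Before: nodes reachable from 1: {0,1,2,3,4,5}
Adding (0,1): both endpoints already in same component. Reachability from 1 unchanged.
After: nodes reachable from 1: {0,1,2,3,4,5}

Answer: 0 1 2 3 4 5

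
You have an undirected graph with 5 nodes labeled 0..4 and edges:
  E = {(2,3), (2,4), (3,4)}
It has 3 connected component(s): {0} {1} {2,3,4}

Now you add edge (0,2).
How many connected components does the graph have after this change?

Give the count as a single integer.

Answer: 2

Derivation:
Initial component count: 3
Add (0,2): merges two components. Count decreases: 3 -> 2.
New component count: 2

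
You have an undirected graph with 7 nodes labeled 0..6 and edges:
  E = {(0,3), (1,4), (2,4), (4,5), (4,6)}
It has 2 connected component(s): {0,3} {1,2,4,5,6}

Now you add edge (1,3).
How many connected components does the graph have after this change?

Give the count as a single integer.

Initial component count: 2
Add (1,3): merges two components. Count decreases: 2 -> 1.
New component count: 1

Answer: 1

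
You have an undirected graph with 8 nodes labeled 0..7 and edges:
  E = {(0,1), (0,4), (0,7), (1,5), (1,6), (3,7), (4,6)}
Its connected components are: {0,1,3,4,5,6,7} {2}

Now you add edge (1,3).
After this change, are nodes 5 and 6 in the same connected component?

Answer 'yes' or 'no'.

Answer: yes

Derivation:
Initial components: {0,1,3,4,5,6,7} {2}
Adding edge (1,3): both already in same component {0,1,3,4,5,6,7}. No change.
New components: {0,1,3,4,5,6,7} {2}
Are 5 and 6 in the same component? yes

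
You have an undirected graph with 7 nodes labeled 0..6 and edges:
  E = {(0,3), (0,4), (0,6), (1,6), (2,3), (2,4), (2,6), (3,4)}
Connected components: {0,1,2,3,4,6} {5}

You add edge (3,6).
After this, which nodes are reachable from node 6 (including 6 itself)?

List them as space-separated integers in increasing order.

Before: nodes reachable from 6: {0,1,2,3,4,6}
Adding (3,6): both endpoints already in same component. Reachability from 6 unchanged.
After: nodes reachable from 6: {0,1,2,3,4,6}

Answer: 0 1 2 3 4 6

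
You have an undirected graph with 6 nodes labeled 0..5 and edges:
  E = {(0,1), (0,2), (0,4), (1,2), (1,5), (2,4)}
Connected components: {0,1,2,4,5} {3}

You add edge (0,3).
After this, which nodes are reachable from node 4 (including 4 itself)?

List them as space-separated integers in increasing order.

Answer: 0 1 2 3 4 5

Derivation:
Before: nodes reachable from 4: {0,1,2,4,5}
Adding (0,3): merges 4's component with another. Reachability grows.
After: nodes reachable from 4: {0,1,2,3,4,5}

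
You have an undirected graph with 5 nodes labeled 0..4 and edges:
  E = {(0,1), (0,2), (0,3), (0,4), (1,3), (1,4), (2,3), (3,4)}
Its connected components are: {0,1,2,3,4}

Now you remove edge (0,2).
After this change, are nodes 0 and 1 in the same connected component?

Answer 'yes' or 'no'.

Answer: yes

Derivation:
Initial components: {0,1,2,3,4}
Removing edge (0,2): not a bridge — component count unchanged at 1.
New components: {0,1,2,3,4}
Are 0 and 1 in the same component? yes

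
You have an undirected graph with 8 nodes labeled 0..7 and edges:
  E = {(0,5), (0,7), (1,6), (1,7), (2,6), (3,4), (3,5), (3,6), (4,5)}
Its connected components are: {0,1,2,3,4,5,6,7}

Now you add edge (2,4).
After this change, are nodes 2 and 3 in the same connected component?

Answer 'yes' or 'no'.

Answer: yes

Derivation:
Initial components: {0,1,2,3,4,5,6,7}
Adding edge (2,4): both already in same component {0,1,2,3,4,5,6,7}. No change.
New components: {0,1,2,3,4,5,6,7}
Are 2 and 3 in the same component? yes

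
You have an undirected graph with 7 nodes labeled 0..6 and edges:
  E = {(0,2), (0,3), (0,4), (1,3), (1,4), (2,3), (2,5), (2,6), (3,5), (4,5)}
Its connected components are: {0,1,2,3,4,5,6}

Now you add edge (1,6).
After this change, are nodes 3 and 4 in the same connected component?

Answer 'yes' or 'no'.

Answer: yes

Derivation:
Initial components: {0,1,2,3,4,5,6}
Adding edge (1,6): both already in same component {0,1,2,3,4,5,6}. No change.
New components: {0,1,2,3,4,5,6}
Are 3 and 4 in the same component? yes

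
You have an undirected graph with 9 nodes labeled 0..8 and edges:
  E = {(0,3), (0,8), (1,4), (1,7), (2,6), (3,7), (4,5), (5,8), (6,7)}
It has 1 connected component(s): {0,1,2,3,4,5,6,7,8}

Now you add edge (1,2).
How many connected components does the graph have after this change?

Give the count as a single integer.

Initial component count: 1
Add (1,2): endpoints already in same component. Count unchanged: 1.
New component count: 1

Answer: 1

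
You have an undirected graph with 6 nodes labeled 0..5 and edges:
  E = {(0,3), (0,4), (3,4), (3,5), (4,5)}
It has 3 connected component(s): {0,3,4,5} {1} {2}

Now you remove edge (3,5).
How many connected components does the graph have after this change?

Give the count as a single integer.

Initial component count: 3
Remove (3,5): not a bridge. Count unchanged: 3.
  After removal, components: {0,3,4,5} {1} {2}
New component count: 3

Answer: 3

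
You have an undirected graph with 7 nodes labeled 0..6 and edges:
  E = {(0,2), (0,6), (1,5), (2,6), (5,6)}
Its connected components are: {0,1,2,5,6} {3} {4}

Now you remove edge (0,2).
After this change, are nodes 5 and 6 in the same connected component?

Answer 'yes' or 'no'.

Initial components: {0,1,2,5,6} {3} {4}
Removing edge (0,2): not a bridge — component count unchanged at 3.
New components: {0,1,2,5,6} {3} {4}
Are 5 and 6 in the same component? yes

Answer: yes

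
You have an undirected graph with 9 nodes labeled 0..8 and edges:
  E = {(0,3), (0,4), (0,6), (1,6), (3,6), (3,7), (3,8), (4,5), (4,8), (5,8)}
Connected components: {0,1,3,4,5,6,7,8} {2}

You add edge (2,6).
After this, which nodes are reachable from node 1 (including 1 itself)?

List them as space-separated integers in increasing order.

Answer: 0 1 2 3 4 5 6 7 8

Derivation:
Before: nodes reachable from 1: {0,1,3,4,5,6,7,8}
Adding (2,6): merges 1's component with another. Reachability grows.
After: nodes reachable from 1: {0,1,2,3,4,5,6,7,8}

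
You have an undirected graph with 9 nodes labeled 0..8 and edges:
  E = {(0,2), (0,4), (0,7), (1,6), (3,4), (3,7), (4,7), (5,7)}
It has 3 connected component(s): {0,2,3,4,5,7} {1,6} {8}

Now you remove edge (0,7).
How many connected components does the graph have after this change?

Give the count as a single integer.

Initial component count: 3
Remove (0,7): not a bridge. Count unchanged: 3.
  After removal, components: {0,2,3,4,5,7} {1,6} {8}
New component count: 3

Answer: 3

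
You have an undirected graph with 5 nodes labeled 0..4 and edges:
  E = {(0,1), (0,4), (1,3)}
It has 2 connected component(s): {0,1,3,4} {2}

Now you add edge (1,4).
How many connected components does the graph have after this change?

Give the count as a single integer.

Initial component count: 2
Add (1,4): endpoints already in same component. Count unchanged: 2.
New component count: 2

Answer: 2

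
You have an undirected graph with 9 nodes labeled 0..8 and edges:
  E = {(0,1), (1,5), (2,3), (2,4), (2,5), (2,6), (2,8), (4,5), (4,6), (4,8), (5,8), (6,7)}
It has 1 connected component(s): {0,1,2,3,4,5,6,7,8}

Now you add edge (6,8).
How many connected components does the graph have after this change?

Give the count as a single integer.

Answer: 1

Derivation:
Initial component count: 1
Add (6,8): endpoints already in same component. Count unchanged: 1.
New component count: 1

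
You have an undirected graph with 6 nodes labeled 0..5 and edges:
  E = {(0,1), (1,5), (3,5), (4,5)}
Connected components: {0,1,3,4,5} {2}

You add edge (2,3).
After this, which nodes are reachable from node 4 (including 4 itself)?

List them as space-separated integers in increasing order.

Answer: 0 1 2 3 4 5

Derivation:
Before: nodes reachable from 4: {0,1,3,4,5}
Adding (2,3): merges 4's component with another. Reachability grows.
After: nodes reachable from 4: {0,1,2,3,4,5}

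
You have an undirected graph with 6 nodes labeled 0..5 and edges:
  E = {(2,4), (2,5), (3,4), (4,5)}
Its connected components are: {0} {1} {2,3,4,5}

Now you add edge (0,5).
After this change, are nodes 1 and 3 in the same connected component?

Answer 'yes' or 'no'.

Initial components: {0} {1} {2,3,4,5}
Adding edge (0,5): merges {0} and {2,3,4,5}.
New components: {0,2,3,4,5} {1}
Are 1 and 3 in the same component? no

Answer: no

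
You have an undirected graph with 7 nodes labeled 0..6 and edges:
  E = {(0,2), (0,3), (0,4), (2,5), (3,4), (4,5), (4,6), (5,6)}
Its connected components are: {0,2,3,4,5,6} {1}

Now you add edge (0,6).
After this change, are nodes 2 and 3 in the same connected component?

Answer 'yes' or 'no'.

Answer: yes

Derivation:
Initial components: {0,2,3,4,5,6} {1}
Adding edge (0,6): both already in same component {0,2,3,4,5,6}. No change.
New components: {0,2,3,4,5,6} {1}
Are 2 and 3 in the same component? yes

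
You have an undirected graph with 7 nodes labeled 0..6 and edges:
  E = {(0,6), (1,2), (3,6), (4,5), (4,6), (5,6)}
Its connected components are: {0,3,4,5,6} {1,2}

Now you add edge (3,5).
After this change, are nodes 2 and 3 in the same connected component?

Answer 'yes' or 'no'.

Initial components: {0,3,4,5,6} {1,2}
Adding edge (3,5): both already in same component {0,3,4,5,6}. No change.
New components: {0,3,4,5,6} {1,2}
Are 2 and 3 in the same component? no

Answer: no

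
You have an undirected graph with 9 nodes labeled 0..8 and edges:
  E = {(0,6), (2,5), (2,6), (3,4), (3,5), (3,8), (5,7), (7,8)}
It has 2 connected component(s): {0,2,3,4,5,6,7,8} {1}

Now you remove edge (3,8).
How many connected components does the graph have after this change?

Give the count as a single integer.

Initial component count: 2
Remove (3,8): not a bridge. Count unchanged: 2.
  After removal, components: {0,2,3,4,5,6,7,8} {1}
New component count: 2

Answer: 2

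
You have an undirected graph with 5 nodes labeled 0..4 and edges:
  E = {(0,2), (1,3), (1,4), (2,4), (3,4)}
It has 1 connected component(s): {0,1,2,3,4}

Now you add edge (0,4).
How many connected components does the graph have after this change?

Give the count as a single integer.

Answer: 1

Derivation:
Initial component count: 1
Add (0,4): endpoints already in same component. Count unchanged: 1.
New component count: 1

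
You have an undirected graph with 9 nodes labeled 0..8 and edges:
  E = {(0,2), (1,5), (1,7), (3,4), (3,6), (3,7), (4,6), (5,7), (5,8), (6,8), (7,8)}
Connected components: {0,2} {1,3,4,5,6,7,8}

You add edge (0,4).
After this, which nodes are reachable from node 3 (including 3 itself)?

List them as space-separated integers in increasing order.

Answer: 0 1 2 3 4 5 6 7 8

Derivation:
Before: nodes reachable from 3: {1,3,4,5,6,7,8}
Adding (0,4): merges 3's component with another. Reachability grows.
After: nodes reachable from 3: {0,1,2,3,4,5,6,7,8}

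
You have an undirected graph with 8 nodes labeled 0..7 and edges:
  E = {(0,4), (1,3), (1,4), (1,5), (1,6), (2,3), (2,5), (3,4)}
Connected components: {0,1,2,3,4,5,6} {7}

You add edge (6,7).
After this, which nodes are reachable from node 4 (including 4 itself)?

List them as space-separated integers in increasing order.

Answer: 0 1 2 3 4 5 6 7

Derivation:
Before: nodes reachable from 4: {0,1,2,3,4,5,6}
Adding (6,7): merges 4's component with another. Reachability grows.
After: nodes reachable from 4: {0,1,2,3,4,5,6,7}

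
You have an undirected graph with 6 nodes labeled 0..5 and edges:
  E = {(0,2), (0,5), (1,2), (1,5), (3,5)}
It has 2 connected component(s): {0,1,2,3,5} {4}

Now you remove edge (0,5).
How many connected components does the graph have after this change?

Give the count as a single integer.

Initial component count: 2
Remove (0,5): not a bridge. Count unchanged: 2.
  After removal, components: {0,1,2,3,5} {4}
New component count: 2

Answer: 2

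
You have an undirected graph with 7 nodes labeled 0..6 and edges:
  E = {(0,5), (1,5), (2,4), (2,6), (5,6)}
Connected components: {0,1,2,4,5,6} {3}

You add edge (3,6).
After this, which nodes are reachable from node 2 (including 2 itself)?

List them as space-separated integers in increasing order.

Answer: 0 1 2 3 4 5 6

Derivation:
Before: nodes reachable from 2: {0,1,2,4,5,6}
Adding (3,6): merges 2's component with another. Reachability grows.
After: nodes reachable from 2: {0,1,2,3,4,5,6}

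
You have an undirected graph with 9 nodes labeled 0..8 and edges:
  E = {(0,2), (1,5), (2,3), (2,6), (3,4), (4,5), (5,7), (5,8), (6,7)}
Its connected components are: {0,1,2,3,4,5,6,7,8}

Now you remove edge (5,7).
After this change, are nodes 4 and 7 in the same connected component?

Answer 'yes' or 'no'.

Initial components: {0,1,2,3,4,5,6,7,8}
Removing edge (5,7): not a bridge — component count unchanged at 1.
New components: {0,1,2,3,4,5,6,7,8}
Are 4 and 7 in the same component? yes

Answer: yes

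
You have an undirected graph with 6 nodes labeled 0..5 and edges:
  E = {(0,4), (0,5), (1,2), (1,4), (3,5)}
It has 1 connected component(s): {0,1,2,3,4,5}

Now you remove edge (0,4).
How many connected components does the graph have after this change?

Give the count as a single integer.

Answer: 2

Derivation:
Initial component count: 1
Remove (0,4): it was a bridge. Count increases: 1 -> 2.
  After removal, components: {0,3,5} {1,2,4}
New component count: 2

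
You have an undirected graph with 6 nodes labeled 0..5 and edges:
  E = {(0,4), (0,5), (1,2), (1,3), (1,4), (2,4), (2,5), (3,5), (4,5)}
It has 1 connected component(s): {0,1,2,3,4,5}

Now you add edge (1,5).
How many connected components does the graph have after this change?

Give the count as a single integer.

Answer: 1

Derivation:
Initial component count: 1
Add (1,5): endpoints already in same component. Count unchanged: 1.
New component count: 1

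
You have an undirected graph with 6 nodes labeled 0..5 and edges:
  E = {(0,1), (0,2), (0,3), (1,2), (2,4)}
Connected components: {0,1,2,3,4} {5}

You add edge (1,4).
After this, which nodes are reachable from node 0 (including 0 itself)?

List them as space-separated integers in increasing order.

Answer: 0 1 2 3 4

Derivation:
Before: nodes reachable from 0: {0,1,2,3,4}
Adding (1,4): both endpoints already in same component. Reachability from 0 unchanged.
After: nodes reachable from 0: {0,1,2,3,4}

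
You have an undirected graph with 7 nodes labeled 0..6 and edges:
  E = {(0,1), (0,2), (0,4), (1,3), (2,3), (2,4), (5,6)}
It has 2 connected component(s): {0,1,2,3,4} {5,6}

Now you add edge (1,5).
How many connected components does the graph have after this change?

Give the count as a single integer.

Answer: 1

Derivation:
Initial component count: 2
Add (1,5): merges two components. Count decreases: 2 -> 1.
New component count: 1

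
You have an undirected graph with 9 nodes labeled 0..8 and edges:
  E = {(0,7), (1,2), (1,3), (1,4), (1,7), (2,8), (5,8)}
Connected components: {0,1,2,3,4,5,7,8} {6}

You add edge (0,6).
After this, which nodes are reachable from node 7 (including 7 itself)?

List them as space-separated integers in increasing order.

Before: nodes reachable from 7: {0,1,2,3,4,5,7,8}
Adding (0,6): merges 7's component with another. Reachability grows.
After: nodes reachable from 7: {0,1,2,3,4,5,6,7,8}

Answer: 0 1 2 3 4 5 6 7 8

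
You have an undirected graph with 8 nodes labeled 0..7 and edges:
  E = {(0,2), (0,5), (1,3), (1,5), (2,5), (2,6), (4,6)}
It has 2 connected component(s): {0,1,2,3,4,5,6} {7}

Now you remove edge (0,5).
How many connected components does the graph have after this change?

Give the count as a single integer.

Initial component count: 2
Remove (0,5): not a bridge. Count unchanged: 2.
  After removal, components: {0,1,2,3,4,5,6} {7}
New component count: 2

Answer: 2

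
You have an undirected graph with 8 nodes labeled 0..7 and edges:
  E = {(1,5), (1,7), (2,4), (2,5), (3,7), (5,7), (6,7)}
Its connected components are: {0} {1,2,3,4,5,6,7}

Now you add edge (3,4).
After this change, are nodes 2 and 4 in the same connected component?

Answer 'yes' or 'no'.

Answer: yes

Derivation:
Initial components: {0} {1,2,3,4,5,6,7}
Adding edge (3,4): both already in same component {1,2,3,4,5,6,7}. No change.
New components: {0} {1,2,3,4,5,6,7}
Are 2 and 4 in the same component? yes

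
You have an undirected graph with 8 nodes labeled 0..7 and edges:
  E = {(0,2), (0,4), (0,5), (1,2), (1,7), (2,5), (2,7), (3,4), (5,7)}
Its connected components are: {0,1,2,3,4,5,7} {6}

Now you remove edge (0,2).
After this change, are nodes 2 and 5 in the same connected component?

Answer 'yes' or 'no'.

Answer: yes

Derivation:
Initial components: {0,1,2,3,4,5,7} {6}
Removing edge (0,2): not a bridge — component count unchanged at 2.
New components: {0,1,2,3,4,5,7} {6}
Are 2 and 5 in the same component? yes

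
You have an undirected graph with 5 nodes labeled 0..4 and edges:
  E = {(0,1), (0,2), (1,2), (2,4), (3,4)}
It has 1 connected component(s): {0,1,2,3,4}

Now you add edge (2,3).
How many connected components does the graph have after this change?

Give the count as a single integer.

Answer: 1

Derivation:
Initial component count: 1
Add (2,3): endpoints already in same component. Count unchanged: 1.
New component count: 1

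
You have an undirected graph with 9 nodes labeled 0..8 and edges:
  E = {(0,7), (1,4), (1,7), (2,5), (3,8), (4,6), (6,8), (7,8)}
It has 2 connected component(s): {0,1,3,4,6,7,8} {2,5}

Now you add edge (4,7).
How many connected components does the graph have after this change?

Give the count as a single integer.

Initial component count: 2
Add (4,7): endpoints already in same component. Count unchanged: 2.
New component count: 2

Answer: 2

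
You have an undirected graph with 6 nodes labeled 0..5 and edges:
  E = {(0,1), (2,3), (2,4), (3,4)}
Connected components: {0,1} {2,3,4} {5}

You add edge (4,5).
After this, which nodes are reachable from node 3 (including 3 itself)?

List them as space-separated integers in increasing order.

Before: nodes reachable from 3: {2,3,4}
Adding (4,5): merges 3's component with another. Reachability grows.
After: nodes reachable from 3: {2,3,4,5}

Answer: 2 3 4 5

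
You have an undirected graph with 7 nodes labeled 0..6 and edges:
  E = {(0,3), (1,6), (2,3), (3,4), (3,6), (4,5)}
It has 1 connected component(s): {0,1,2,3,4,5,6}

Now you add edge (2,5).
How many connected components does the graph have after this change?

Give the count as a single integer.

Answer: 1

Derivation:
Initial component count: 1
Add (2,5): endpoints already in same component. Count unchanged: 1.
New component count: 1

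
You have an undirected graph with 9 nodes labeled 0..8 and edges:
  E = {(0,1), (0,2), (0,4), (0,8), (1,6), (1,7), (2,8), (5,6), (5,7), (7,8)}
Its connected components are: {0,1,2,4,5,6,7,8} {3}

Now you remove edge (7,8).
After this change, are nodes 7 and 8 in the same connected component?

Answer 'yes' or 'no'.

Answer: yes

Derivation:
Initial components: {0,1,2,4,5,6,7,8} {3}
Removing edge (7,8): not a bridge — component count unchanged at 2.
New components: {0,1,2,4,5,6,7,8} {3}
Are 7 and 8 in the same component? yes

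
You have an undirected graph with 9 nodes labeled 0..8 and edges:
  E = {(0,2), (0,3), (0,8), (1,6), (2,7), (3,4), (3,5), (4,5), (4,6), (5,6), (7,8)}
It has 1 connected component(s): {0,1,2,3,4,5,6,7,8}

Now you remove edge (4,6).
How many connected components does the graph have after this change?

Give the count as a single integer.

Initial component count: 1
Remove (4,6): not a bridge. Count unchanged: 1.
  After removal, components: {0,1,2,3,4,5,6,7,8}
New component count: 1

Answer: 1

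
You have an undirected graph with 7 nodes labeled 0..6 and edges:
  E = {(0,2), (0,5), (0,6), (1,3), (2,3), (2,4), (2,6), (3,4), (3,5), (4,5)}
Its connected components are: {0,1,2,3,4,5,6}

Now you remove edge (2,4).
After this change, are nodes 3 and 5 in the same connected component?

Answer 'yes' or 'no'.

Initial components: {0,1,2,3,4,5,6}
Removing edge (2,4): not a bridge — component count unchanged at 1.
New components: {0,1,2,3,4,5,6}
Are 3 and 5 in the same component? yes

Answer: yes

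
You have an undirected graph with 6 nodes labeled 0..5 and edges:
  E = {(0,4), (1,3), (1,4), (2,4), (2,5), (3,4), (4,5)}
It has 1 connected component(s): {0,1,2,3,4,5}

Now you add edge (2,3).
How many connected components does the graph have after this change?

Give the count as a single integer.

Initial component count: 1
Add (2,3): endpoints already in same component. Count unchanged: 1.
New component count: 1

Answer: 1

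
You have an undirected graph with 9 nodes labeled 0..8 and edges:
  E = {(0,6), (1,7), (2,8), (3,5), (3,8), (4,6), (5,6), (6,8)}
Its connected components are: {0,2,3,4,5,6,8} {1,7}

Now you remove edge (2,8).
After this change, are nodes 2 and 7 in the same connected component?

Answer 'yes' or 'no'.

Answer: no

Derivation:
Initial components: {0,2,3,4,5,6,8} {1,7}
Removing edge (2,8): it was a bridge — component count 2 -> 3.
New components: {0,3,4,5,6,8} {1,7} {2}
Are 2 and 7 in the same component? no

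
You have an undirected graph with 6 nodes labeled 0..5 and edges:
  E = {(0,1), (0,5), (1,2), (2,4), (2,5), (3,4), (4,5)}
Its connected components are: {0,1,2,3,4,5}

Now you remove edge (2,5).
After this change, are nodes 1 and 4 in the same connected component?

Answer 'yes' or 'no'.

Initial components: {0,1,2,3,4,5}
Removing edge (2,5): not a bridge — component count unchanged at 1.
New components: {0,1,2,3,4,5}
Are 1 and 4 in the same component? yes

Answer: yes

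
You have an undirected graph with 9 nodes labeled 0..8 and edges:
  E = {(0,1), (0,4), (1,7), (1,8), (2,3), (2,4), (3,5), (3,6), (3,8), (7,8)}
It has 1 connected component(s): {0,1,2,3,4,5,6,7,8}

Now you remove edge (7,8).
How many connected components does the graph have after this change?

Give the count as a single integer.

Initial component count: 1
Remove (7,8): not a bridge. Count unchanged: 1.
  After removal, components: {0,1,2,3,4,5,6,7,8}
New component count: 1

Answer: 1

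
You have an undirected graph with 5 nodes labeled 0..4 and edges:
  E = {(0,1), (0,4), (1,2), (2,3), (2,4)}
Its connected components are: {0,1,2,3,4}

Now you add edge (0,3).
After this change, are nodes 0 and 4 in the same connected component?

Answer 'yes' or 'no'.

Answer: yes

Derivation:
Initial components: {0,1,2,3,4}
Adding edge (0,3): both already in same component {0,1,2,3,4}. No change.
New components: {0,1,2,3,4}
Are 0 and 4 in the same component? yes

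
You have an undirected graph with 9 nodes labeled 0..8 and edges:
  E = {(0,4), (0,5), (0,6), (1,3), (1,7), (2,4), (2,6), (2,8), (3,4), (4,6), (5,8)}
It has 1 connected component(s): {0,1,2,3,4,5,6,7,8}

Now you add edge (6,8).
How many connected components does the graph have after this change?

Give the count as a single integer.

Initial component count: 1
Add (6,8): endpoints already in same component. Count unchanged: 1.
New component count: 1

Answer: 1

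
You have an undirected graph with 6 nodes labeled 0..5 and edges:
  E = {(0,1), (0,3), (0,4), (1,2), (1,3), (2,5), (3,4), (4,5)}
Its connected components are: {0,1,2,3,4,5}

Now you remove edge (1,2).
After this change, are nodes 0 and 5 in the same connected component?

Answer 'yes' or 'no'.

Initial components: {0,1,2,3,4,5}
Removing edge (1,2): not a bridge — component count unchanged at 1.
New components: {0,1,2,3,4,5}
Are 0 and 5 in the same component? yes

Answer: yes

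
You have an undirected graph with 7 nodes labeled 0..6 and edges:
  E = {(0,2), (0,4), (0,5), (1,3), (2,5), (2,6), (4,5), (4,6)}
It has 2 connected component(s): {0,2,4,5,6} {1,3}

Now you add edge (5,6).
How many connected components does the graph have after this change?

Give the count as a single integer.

Answer: 2

Derivation:
Initial component count: 2
Add (5,6): endpoints already in same component. Count unchanged: 2.
New component count: 2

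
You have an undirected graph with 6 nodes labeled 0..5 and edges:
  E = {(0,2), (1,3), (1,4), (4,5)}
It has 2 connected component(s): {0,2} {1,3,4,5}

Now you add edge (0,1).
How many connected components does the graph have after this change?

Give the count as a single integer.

Initial component count: 2
Add (0,1): merges two components. Count decreases: 2 -> 1.
New component count: 1

Answer: 1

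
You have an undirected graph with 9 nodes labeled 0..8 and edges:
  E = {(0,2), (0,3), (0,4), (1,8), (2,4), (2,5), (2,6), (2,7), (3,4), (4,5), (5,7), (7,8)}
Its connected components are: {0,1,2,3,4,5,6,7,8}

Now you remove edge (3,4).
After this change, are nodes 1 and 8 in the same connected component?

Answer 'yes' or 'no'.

Initial components: {0,1,2,3,4,5,6,7,8}
Removing edge (3,4): not a bridge — component count unchanged at 1.
New components: {0,1,2,3,4,5,6,7,8}
Are 1 and 8 in the same component? yes

Answer: yes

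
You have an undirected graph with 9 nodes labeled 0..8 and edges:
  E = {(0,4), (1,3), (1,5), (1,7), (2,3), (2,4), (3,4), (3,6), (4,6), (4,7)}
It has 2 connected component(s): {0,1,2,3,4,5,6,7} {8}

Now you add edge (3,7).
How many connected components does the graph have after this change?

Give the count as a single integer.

Answer: 2

Derivation:
Initial component count: 2
Add (3,7): endpoints already in same component. Count unchanged: 2.
New component count: 2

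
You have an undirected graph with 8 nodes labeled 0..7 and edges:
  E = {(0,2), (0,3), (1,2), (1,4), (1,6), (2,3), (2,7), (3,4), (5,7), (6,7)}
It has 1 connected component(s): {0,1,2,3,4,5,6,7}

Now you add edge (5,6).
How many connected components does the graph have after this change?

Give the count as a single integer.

Initial component count: 1
Add (5,6): endpoints already in same component. Count unchanged: 1.
New component count: 1

Answer: 1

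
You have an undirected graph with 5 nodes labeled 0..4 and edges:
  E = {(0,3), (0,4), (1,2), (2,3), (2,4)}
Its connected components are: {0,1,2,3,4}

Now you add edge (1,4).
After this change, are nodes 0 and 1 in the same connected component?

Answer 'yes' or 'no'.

Answer: yes

Derivation:
Initial components: {0,1,2,3,4}
Adding edge (1,4): both already in same component {0,1,2,3,4}. No change.
New components: {0,1,2,3,4}
Are 0 and 1 in the same component? yes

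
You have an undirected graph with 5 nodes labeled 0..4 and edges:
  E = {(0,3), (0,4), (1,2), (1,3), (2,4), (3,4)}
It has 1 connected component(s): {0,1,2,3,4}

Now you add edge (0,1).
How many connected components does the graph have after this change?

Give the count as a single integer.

Answer: 1

Derivation:
Initial component count: 1
Add (0,1): endpoints already in same component. Count unchanged: 1.
New component count: 1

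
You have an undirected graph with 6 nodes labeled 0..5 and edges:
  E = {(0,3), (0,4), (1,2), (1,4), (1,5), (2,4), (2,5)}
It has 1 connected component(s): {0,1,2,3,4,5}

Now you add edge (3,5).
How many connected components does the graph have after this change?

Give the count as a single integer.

Answer: 1

Derivation:
Initial component count: 1
Add (3,5): endpoints already in same component. Count unchanged: 1.
New component count: 1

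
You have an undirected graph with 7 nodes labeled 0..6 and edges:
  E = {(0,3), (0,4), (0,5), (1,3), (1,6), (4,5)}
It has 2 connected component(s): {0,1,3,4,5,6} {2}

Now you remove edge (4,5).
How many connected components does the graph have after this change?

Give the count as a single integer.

Initial component count: 2
Remove (4,5): not a bridge. Count unchanged: 2.
  After removal, components: {0,1,3,4,5,6} {2}
New component count: 2

Answer: 2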